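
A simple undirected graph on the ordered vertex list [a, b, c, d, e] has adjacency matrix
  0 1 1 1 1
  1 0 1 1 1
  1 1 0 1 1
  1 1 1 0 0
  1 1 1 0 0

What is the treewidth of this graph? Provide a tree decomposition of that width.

Treewidth 3.
One optimal decomposition is:
Bags: B1 = {a, b, c, d}  B2 = {a, b, c, e}
Tree: B1–B2

The largest bag has 4 vertices, giving width 3; this decomposition certifies tw(G) ≤ 3. On the other hand G contains the 4-clique {a, b, c, d}. A clique must lie in a single bag of any decomposition, so no decomposition can have width below 3. Therefore the treewidth is 3.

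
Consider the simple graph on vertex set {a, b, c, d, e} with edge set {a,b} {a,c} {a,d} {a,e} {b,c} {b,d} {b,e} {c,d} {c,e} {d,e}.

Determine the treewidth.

4

A width-4 tree decomposition is:
Bags: B1 = {a, b, c, d, e}
Tree: (single bag)
With just one bag of size 5, the width is 5 − 1 = 4, so tw(G) ≤ 4. For the lower bound, the 5 vertices {a, b, c, d, e} are pairwise adjacent, and any tree decomposition puts a clique entirely inside one bag — forcing width ≥ 4. Hence tw(G) = 4 exactly.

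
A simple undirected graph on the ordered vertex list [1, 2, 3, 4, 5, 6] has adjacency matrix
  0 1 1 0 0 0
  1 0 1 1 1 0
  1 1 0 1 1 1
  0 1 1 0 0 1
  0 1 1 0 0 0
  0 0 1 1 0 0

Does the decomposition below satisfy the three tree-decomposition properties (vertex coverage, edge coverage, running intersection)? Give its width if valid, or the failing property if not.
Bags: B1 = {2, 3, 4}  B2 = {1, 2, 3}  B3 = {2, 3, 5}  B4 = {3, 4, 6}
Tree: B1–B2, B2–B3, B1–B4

Vertex coverage: the bags together contain {1, 2, 3, 4, 5, 6}, the full vertex set. Edge coverage: each edge of G has both endpoints in at least one bag. Running intersection: for every vertex, the bags containing it form a connected subtree. All three properties hold, so this is a valid tree decomposition of width max|bag| − 1 = 2, and hence tw(G) ≤ 2.

Yes; width 2.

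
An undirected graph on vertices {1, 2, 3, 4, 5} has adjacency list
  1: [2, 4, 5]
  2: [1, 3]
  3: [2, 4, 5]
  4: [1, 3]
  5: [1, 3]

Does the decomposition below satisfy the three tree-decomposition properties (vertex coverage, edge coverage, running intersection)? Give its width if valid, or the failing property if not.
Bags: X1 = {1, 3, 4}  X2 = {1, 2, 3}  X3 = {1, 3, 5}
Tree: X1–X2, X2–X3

Vertex coverage: the bags together contain {1, 2, 3, 4, 5}, the full vertex set. Edge coverage: each edge of G has both endpoints in at least one bag. Running intersection: for every vertex, the bags containing it form a connected subtree. All three properties hold, so this is a valid tree decomposition of width max|bag| − 1 = 2, and hence tw(G) ≤ 2.

Yes; width 2.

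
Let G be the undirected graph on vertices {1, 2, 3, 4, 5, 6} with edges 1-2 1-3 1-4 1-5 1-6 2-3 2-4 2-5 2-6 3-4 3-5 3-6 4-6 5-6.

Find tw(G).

A width-4 tree decomposition is:
Bags: B1 = {1, 2, 3, 4, 6}  B2 = {1, 2, 3, 5, 6}
Tree: B1–B2
Each bag holds 5 vertices, so the decomposition has width 4, which upper-bounds the treewidth. On the other hand G contains the 5-clique {1, 2, 3, 4, 6}. A clique must lie in a single bag of any decomposition, so no decomposition can have width below 4. Therefore the treewidth is 4.

4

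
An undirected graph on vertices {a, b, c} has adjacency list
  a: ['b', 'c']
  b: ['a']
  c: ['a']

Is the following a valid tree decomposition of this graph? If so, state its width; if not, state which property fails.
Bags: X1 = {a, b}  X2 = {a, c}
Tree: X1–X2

Vertex coverage: the bags together contain {a, b, c}, the full vertex set. Edge coverage: each edge of G has both endpoints in at least one bag. Running intersection: for every vertex, the bags containing it form a connected subtree. All three properties hold, so this is a valid tree decomposition of width max|bag| − 1 = 1, and hence tw(G) ≤ 1.

Yes; width 1.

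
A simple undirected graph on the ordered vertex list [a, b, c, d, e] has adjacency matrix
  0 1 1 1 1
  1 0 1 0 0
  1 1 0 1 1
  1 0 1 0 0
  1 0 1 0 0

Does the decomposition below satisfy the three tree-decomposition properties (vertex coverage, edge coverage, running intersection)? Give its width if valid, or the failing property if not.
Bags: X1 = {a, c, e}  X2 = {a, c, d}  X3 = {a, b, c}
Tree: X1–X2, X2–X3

Yes; width 2.

Vertex coverage: the bags together contain {a, b, c, d, e}, the full vertex set. Edge coverage: each edge of G has both endpoints in at least one bag. Running intersection: for every vertex, the bags containing it form a connected subtree. All three properties hold, so this is a valid tree decomposition of width max|bag| − 1 = 2, and hence tw(G) ≤ 2.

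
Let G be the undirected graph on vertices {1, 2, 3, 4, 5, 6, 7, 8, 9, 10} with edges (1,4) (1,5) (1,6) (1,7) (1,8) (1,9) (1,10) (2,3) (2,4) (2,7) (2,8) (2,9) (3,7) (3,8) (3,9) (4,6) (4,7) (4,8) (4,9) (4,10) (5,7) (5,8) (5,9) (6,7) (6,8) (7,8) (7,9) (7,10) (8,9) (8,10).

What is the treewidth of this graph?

A width-4 tree decomposition is:
Bags: B1 = {1, 4, 7, 8, 9}  B2 = {1, 4, 7, 8, 10}  B3 = {1, 5, 7, 8, 9}  B4 = {1, 4, 6, 7, 8}  B5 = {2, 4, 7, 8, 9}  B6 = {2, 3, 7, 8, 9}
Tree: B1–B2, B1–B3, B1–B4, B1–B5, B5–B6
Each bag holds 5 vertices, so the decomposition has width 4, which upper-bounds the treewidth. Conversely, {1, 4, 7, 8, 9} is a clique of size 5, and the vertices of any clique must share a bag in every tree decomposition; so some bag has ≥ 5 vertices and tw(G) ≥ 4. The upper and lower bounds meet at 4, so that is the treewidth.

4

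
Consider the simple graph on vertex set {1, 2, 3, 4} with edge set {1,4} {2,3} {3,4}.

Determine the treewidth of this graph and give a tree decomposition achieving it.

Treewidth 1.
Bags: B1 = {2, 3}  B2 = {3, 4}  B3 = {1, 4}
Tree: B1–B2, B2–B3

Every bag has size at most 2, so the width is 2 − 1 = 1 and tw(G) ≤ 1. Since G has at least one edge (e.g. 2–3), it is not an edgeless graph, so tw(G) ≥ 1. The upper and lower bounds meet at 1, so that is the treewidth.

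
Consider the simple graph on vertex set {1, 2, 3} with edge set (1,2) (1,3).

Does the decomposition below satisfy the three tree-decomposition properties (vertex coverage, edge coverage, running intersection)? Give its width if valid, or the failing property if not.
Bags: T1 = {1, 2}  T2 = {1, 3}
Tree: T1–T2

Checking the three conditions: (i) the bags cover all of {1, 2, 3}; (ii) for each edge, some bag contains both endpoints; (iii) the bags containing any fixed vertex form a subtree. All hold, so the decomposition is valid with width 2 − 1 = 1.

Yes; width 1.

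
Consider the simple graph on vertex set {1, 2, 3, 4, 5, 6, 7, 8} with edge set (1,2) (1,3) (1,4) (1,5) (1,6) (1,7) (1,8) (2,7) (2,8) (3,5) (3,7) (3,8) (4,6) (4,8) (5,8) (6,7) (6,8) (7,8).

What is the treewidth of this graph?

3

A width-3 tree decomposition is:
Bags: B1 = {1, 4, 6, 8}  B2 = {1, 6, 7, 8}  B3 = {1, 3, 7, 8}  B4 = {1, 2, 7, 8}  B5 = {1, 3, 5, 8}
Tree: B1–B2, B2–B3, B3–B4, B3–B5
The largest bag has 4 vertices, giving width 3; this decomposition certifies tw(G) ≤ 3. On the other hand G contains the 4-clique {1, 4, 6, 8}. A clique must lie in a single bag of any decomposition, so no decomposition can have width below 3. The upper and lower bounds meet at 3, so that is the treewidth.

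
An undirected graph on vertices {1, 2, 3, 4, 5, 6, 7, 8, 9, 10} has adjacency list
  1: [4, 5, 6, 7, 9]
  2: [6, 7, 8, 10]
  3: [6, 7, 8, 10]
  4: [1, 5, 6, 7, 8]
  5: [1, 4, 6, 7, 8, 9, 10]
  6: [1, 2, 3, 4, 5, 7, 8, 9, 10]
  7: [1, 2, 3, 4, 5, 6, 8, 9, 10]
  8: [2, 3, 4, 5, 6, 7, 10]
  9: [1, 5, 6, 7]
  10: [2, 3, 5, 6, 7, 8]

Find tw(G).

4

A width-4 tree decomposition is:
Bags: B1 = {1, 4, 5, 6, 7}  B2 = {1, 5, 6, 7, 9}  B3 = {4, 5, 6, 7, 8}  B4 = {5, 6, 7, 8, 10}  B5 = {3, 6, 7, 8, 10}  B6 = {2, 6, 7, 8, 10}
Tree: B1–B2, B1–B3, B3–B4, B4–B5, B4–B6
Every bag has size at most 5, so the width is 5 − 1 = 4 and tw(G) ≤ 4. On the other hand G contains the 5-clique {2, 6, 7, 8, 10}. A clique must lie in a single bag of any decomposition, so no decomposition can have width below 4. Hence tw(G) = 4 exactly.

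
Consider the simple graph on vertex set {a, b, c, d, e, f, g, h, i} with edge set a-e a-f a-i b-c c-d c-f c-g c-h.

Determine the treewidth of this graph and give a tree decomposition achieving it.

Every bag has size at most 2, so the width is 2 − 1 = 1 and tw(G) ≤ 1. G has an edge, so its treewidth is at least 1. Combining the bounds, tw(G) = 1.

Treewidth 1.
One optimal decomposition is:
Bags: B1 = {a, f}  B2 = {a, e}  B3 = {c, f}  B4 = {a, i}  B5 = {c, g}  B6 = {c, d}  B7 = {b, c}  B8 = {c, h}
Tree: B1–B2, B1–B3, B2–B4, B3–B5, B3–B6, B6–B7, B6–B8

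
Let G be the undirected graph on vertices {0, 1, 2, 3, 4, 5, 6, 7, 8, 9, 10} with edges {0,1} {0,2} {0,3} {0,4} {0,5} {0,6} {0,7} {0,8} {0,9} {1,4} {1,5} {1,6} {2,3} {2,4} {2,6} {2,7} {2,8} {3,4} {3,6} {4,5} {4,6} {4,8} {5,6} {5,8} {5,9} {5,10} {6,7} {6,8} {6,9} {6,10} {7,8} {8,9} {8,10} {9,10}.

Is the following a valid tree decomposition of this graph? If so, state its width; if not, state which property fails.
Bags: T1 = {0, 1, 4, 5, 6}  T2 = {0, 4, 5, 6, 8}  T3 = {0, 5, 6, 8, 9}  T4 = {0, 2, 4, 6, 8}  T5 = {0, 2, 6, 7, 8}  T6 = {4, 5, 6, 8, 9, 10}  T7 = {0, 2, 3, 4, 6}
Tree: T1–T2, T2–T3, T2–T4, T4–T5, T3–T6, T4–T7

No — bags containing vertex 4 are not connected in the tree.

A tree decomposition must satisfy three properties: every vertex lies in some bag; for every edge, both endpoints lie together in some bag; and for every vertex, the bags containing it form a connected subtree. Here bags containing vertex 4 are not connected in the tree, so the decomposition is invalid.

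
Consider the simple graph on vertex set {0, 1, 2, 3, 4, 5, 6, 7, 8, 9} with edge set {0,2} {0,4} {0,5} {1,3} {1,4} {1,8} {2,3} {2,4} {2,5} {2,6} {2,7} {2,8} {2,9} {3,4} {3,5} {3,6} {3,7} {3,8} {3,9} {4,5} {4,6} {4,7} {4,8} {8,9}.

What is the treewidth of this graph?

3

A width-3 tree decomposition is:
Bags: B1 = {0, 2, 4, 5}  B2 = {2, 3, 4, 5}  B3 = {2, 3, 4, 8}  B4 = {2, 3, 8, 9}  B5 = {2, 3, 4, 7}  B6 = {1, 3, 4, 8}  B7 = {2, 3, 4, 6}
Tree: B1–B2, B2–B3, B3–B4, B3–B5, B3–B6, B3–B7
Every bag has size at most 4, so the width is 4 − 1 = 3 and tw(G) ≤ 3. Conversely, {1, 3, 4, 8} is a clique of size 4, and the vertices of any clique must share a bag in every tree decomposition; so some bag has ≥ 4 vertices and tw(G) ≥ 3. Combining the bounds, tw(G) = 3.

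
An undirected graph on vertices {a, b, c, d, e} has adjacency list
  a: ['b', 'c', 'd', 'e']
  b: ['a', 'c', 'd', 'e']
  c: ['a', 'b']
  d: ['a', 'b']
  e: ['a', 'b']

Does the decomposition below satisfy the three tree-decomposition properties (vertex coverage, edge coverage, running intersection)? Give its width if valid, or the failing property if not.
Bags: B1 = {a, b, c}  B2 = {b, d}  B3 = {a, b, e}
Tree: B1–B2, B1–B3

No — edge (a,d) lies in no bag.

A tree decomposition must satisfy three properties: every vertex lies in some bag; for every edge, both endpoints lie together in some bag; and for every vertex, the bags containing it form a connected subtree. Here edge (a,d) lies in no bag, so the decomposition is invalid.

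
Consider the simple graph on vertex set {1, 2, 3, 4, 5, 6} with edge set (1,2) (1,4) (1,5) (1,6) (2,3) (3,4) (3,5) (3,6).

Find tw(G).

A width-2 tree decomposition is:
Bags: B1 = {1, 3, 5}  B2 = {1, 3, 4}  B3 = {1, 2, 3}  B4 = {1, 3, 6}
Tree: B1–B2, B2–B3, B3–B4
Each bag holds 3 vertices, so the decomposition has width 2, which upper-bounds the treewidth. Since 5–1–4–3–5 is a cycle in G, G is not acyclic. Forests are exactly the graphs of treewidth ≤ 1, so tw(G) ≥ 2. The upper and lower bounds meet at 2, so that is the treewidth.

2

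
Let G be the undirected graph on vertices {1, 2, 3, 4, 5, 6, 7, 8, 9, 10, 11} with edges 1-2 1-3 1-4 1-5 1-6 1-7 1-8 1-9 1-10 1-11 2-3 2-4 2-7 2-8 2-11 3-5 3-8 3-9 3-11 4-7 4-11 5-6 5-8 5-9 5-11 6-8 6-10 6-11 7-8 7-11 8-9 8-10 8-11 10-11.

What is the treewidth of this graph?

A width-4 tree decomposition is:
Bags: B1 = {1, 2, 3, 8, 11}  B2 = {1, 3, 5, 8, 11}  B3 = {1, 5, 6, 8, 11}  B4 = {1, 2, 7, 8, 11}  B5 = {1, 6, 8, 10, 11}  B6 = {1, 3, 5, 8, 9}  B7 = {1, 2, 4, 7, 11}
Tree: B1–B2, B2–B3, B1–B4, B3–B5, B2–B6, B4–B7
Every bag has size at most 5, so the width is 5 − 1 = 4 and tw(G) ≤ 4. On the other hand G contains the 5-clique {1, 3, 5, 8, 9}. A clique must lie in a single bag of any decomposition, so no decomposition can have width below 4. Combining the bounds, tw(G) = 4.

4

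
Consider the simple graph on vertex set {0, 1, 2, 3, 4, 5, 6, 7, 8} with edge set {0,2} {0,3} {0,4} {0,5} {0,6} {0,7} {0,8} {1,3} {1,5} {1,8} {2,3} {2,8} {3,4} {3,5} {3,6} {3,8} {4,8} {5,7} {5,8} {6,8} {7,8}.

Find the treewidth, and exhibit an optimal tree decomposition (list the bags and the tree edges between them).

Each bag holds 4 vertices, so the decomposition has width 3, which upper-bounds the treewidth. For the lower bound, the 4 vertices {0, 2, 3, 8} are pairwise adjacent, and any tree decomposition puts a clique entirely inside one bag — forcing width ≥ 3. Combining the bounds, tw(G) = 3.

Treewidth 3.
One such decomposition:
Bags: B1 = {0, 3, 6, 8}  B2 = {0, 3, 5, 8}  B3 = {0, 2, 3, 8}  B4 = {0, 3, 4, 8}  B5 = {1, 3, 5, 8}  B6 = {0, 5, 7, 8}
Tree: B1–B2, B1–B3, B3–B4, B2–B5, B2–B6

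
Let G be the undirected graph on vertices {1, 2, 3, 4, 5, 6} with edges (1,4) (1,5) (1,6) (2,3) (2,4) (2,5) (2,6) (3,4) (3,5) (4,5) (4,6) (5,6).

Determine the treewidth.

A width-3 tree decomposition is:
Bags: B1 = {2, 4, 5, 6}  B2 = {1, 4, 5, 6}  B3 = {2, 3, 4, 5}
Tree: B1–B2, B1–B3
The largest bag has 4 vertices, giving width 3; this decomposition certifies tw(G) ≤ 3. Conversely, {1, 4, 5, 6} is a clique of size 4, and the vertices of any clique must share a bag in every tree decomposition; so some bag has ≥ 4 vertices and tw(G) ≥ 3. Combining the bounds, tw(G) = 3.

3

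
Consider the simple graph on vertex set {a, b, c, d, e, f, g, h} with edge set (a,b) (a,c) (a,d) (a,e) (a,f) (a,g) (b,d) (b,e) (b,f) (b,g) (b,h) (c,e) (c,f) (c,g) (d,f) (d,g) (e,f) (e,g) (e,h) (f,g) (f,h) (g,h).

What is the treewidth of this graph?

A width-4 tree decomposition is:
Bags: B1 = {a, b, e, f, g}  B2 = {a, b, d, f, g}  B3 = {a, c, e, f, g}  B4 = {b, e, f, g, h}
Tree: B1–B2, B1–B3, B1–B4
Each bag holds 5 vertices, so the decomposition has width 4, which upper-bounds the treewidth. For the lower bound, the 5 vertices {a, c, e, f, g} are pairwise adjacent, and any tree decomposition puts a clique entirely inside one bag — forcing width ≥ 4. The upper and lower bounds meet at 4, so that is the treewidth.

4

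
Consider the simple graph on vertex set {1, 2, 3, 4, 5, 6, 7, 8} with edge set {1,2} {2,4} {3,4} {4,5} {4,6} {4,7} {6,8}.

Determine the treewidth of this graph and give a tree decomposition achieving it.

Treewidth 1.
Bags: B1 = {4, 5}  B2 = {3, 4}  B3 = {2, 4}  B4 = {4, 7}  B5 = {4, 6}  B6 = {6, 8}  B7 = {1, 2}
Tree: B1–B2, B1–B3, B1–B4, B1–B5, B5–B6, B3–B7

Every bag has size at most 2, so the width is 2 − 1 = 1 and tw(G) ≤ 1. Since G has at least one edge (e.g. 5–4), it is not an edgeless graph, so tw(G) ≥ 1. Combining the bounds, tw(G) = 1.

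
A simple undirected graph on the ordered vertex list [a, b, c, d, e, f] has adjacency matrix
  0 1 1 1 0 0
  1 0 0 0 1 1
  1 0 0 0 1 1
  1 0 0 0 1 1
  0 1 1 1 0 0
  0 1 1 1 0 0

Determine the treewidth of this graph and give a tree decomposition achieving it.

Every bag has size at most 4, so the width is 4 − 1 = 3 and tw(G) ≤ 3. For the lower bound: the 4 vertex sets {d,e}, {a,b}, {f}, {c} are disjoint, each induces a connected subgraph, and every pair is joined by at least one edge of G. Contracting each set to a single vertex therefore yields K_{4} as a minor, and since treewidth is minor-monotone, tw(G) ≥ tw(K_{4}) = 3. Therefore the treewidth is 3.

Treewidth 3.
One such decomposition:
Bags: B1 = {a, d, e, f}  B2 = {a, b, e, f}  B3 = {a, c, e, f}
Tree: B1–B2, B2–B3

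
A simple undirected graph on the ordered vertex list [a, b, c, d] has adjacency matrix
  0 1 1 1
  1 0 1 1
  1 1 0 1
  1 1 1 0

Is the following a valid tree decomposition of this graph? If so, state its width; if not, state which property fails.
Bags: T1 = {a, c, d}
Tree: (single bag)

A tree decomposition must satisfy three properties: every vertex lies in some bag; for every edge, both endpoints lie together in some bag; and for every vertex, the bags containing it form a connected subtree. Here vertex b appears in no bag, so the decomposition is invalid.

No — vertex b appears in no bag.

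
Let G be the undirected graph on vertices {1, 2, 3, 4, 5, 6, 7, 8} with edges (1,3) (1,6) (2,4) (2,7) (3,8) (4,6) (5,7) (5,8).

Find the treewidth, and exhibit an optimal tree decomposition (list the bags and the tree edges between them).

Every bag has size at most 3, so the width is 3 − 1 = 2 and tw(G) ≤ 2. For the lower bound, G contains the cycle 6–1–3–8–5–7–2–4–6, so G is not a forest; only forests have treewidth ≤ 1, hence tw(G) ≥ 2. Hence tw(G) = 2 exactly.

Treewidth 2.
One such decomposition:
Bags: B1 = {1, 3, 6}  B2 = {3, 6, 8}  B3 = {5, 6, 8}  B4 = {5, 6, 7}  B5 = {2, 6, 7}  B6 = {2, 4, 6}
Tree: B1–B2, B2–B3, B3–B4, B4–B5, B5–B6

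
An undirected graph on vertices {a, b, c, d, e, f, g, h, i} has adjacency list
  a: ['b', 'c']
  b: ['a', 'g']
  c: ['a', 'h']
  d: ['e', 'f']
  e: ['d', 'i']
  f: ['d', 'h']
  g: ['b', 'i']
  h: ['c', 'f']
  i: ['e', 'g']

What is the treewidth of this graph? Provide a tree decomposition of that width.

Treewidth 2.
One such decomposition:
Bags: B1 = {d, f, h}  B2 = {c, d, h}  B3 = {a, c, d}  B4 = {a, b, d}  B5 = {b, d, g}  B6 = {d, g, i}  B7 = {d, e, i}
Tree: B1–B2, B2–B3, B3–B4, B4–B5, B5–B6, B6–B7

The largest bag has 3 vertices, giving width 2; this decomposition certifies tw(G) ≤ 2. For the lower bound, G contains the cycle d–f–h–c–a–b–g–i–e–d, so G is not a forest; only forests have treewidth ≤ 1, hence tw(G) ≥ 2. The upper and lower bounds meet at 2, so that is the treewidth.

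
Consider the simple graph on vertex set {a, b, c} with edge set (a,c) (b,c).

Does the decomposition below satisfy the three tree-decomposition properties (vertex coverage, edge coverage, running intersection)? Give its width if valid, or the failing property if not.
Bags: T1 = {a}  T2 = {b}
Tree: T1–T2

A tree decomposition must satisfy three properties: every vertex lies in some bag; for every edge, both endpoints lie together in some bag; and for every vertex, the bags containing it form a connected subtree. Here vertex c appears in no bag, so the decomposition is invalid.

No — vertex c appears in no bag.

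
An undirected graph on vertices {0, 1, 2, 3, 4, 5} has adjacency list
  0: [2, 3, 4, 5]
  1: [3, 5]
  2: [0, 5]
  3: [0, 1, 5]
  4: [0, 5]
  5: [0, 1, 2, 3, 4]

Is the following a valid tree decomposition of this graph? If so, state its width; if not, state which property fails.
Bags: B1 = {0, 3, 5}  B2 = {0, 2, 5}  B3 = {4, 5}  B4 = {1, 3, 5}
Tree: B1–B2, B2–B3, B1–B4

A tree decomposition must satisfy three properties: every vertex lies in some bag; for every edge, both endpoints lie together in some bag; and for every vertex, the bags containing it form a connected subtree. Here edge (0,4) lies in no bag, so the decomposition is invalid.

No — edge (0,4) lies in no bag.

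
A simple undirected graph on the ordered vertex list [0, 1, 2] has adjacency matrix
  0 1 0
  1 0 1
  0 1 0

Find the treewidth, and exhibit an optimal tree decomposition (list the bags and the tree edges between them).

Treewidth 1.
One optimal decomposition is:
Bags: B1 = {0, 1}  B2 = {1, 2}
Tree: B1–B2

The largest bag has 2 vertices, giving width 1; this decomposition certifies tw(G) ≤ 1. Any graph with an edge has treewidth ≥ 1, and G has the edge 0–1. Combining the bounds, tw(G) = 1.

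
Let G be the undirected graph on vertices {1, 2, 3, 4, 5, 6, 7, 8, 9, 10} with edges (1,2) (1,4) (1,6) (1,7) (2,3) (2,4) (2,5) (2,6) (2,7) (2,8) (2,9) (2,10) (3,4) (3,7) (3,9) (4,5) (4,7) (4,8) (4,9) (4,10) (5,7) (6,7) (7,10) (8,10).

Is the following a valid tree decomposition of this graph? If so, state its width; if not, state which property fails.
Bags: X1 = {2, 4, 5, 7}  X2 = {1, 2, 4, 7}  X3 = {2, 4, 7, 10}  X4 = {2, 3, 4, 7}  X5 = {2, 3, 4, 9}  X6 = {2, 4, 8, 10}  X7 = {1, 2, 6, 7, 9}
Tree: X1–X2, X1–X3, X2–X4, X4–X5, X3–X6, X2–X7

A tree decomposition must satisfy three properties: every vertex lies in some bag; for every edge, both endpoints lie together in some bag; and for every vertex, the bags containing it form a connected subtree. Here bags containing vertex 9 are not connected in the tree, so the decomposition is invalid.

No — bags containing vertex 9 are not connected in the tree.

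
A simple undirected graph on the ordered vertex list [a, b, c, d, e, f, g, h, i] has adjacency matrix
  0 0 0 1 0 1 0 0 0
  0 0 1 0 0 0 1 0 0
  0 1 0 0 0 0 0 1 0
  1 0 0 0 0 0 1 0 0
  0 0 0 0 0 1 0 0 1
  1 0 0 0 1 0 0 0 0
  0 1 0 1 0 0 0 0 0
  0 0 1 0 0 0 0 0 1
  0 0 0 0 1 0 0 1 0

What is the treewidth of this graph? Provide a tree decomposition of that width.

Treewidth 2.
Bags: B1 = {b, c, h}  B2 = {b, g, h}  B3 = {d, g, h}  B4 = {a, d, h}  B5 = {a, f, h}  B6 = {e, f, h}  B7 = {e, h, i}
Tree: B1–B2, B2–B3, B3–B4, B4–B5, B5–B6, B6–B7

Every bag has size at most 3, so the width is 3 − 1 = 2 and tw(G) ≤ 2. For the lower bound, G contains the cycle h–c–b–g–d–a–f–e–i–h, so G is not a forest; only forests have treewidth ≤ 1, hence tw(G) ≥ 2. Hence tw(G) = 2 exactly.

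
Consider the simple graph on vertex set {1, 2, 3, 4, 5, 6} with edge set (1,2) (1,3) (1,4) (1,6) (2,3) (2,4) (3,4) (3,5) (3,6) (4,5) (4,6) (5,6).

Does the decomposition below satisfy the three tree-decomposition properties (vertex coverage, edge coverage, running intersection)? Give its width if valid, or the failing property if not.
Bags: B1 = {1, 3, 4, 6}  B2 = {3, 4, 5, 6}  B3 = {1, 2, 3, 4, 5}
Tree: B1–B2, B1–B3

A tree decomposition must satisfy three properties: every vertex lies in some bag; for every edge, both endpoints lie together in some bag; and for every vertex, the bags containing it form a connected subtree. Here bags containing vertex 5 are not connected in the tree, so the decomposition is invalid.

No — bags containing vertex 5 are not connected in the tree.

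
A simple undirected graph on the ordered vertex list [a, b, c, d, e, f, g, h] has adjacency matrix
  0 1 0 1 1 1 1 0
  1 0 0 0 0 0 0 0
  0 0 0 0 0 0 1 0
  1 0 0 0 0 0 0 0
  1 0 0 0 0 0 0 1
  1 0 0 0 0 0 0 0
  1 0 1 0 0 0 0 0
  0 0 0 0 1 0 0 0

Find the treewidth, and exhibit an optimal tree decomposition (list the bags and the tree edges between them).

Every bag has size at most 2, so the width is 2 − 1 = 1 and tw(G) ≤ 1. Any graph with an edge has treewidth ≥ 1, and G has the edge a–e. Combining the bounds, tw(G) = 1.

Treewidth 1.
One optimal decomposition is:
Bags: B1 = {a, e}  B2 = {a, g}  B3 = {c, g}  B4 = {e, h}  B5 = {a, f}  B6 = {a, b}  B7 = {a, d}
Tree: B1–B2, B2–B3, B1–B4, B2–B5, B5–B6, B2–B7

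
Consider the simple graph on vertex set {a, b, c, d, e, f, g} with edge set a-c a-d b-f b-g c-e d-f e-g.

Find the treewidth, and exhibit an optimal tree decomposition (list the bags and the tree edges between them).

Treewidth 2.
One optimal decomposition is:
Bags: B1 = {a, d, f}  B2 = {a, c, f}  B3 = {c, e, f}  B4 = {e, f, g}  B5 = {b, f, g}
Tree: B1–B2, B2–B3, B3–B4, B4–B5

Each bag holds 3 vertices, so the decomposition has width 2, which upper-bounds the treewidth. Since f–d–a–c–e–g–b–f is a cycle in G, G is not acyclic. Forests are exactly the graphs of treewidth ≤ 1, so tw(G) ≥ 2. Therefore the treewidth is 2.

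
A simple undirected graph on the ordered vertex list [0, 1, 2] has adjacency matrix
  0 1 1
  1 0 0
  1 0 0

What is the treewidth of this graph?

1

A width-1 tree decomposition is:
Bags: B1 = {0, 2}  B2 = {0, 1}
Tree: B1–B2
Each bag holds 2 vertices, so the decomposition has width 1, which upper-bounds the treewidth. Any graph with an edge has treewidth ≥ 1, and G has the edge 0–2. Combining the bounds, tw(G) = 1.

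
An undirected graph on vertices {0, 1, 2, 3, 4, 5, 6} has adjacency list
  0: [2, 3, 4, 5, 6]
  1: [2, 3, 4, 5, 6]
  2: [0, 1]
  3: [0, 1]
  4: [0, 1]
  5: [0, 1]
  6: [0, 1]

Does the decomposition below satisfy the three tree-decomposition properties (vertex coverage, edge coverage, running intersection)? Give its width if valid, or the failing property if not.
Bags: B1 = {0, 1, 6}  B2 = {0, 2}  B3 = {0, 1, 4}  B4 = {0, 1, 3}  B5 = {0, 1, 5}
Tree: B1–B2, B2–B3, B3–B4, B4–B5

No — edge (1,2) lies in no bag.

A tree decomposition must satisfy three properties: every vertex lies in some bag; for every edge, both endpoints lie together in some bag; and for every vertex, the bags containing it form a connected subtree. Here edge (1,2) lies in no bag, so the decomposition is invalid.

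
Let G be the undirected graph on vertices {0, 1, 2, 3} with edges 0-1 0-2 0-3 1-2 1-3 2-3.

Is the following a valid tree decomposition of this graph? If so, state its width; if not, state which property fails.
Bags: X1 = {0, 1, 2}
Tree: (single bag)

No — vertex 3 appears in no bag.

A tree decomposition must satisfy three properties: every vertex lies in some bag; for every edge, both endpoints lie together in some bag; and for every vertex, the bags containing it form a connected subtree. Here vertex 3 appears in no bag, so the decomposition is invalid.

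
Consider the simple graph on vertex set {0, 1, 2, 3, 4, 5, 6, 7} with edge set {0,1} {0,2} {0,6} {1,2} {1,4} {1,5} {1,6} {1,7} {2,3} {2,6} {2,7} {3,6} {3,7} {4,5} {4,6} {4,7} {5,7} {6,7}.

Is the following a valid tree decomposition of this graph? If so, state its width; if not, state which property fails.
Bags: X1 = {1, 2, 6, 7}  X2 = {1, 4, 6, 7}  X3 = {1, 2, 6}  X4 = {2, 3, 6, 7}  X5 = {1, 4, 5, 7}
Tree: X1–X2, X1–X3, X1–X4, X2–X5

A tree decomposition must satisfy three properties: every vertex lies in some bag; for every edge, both endpoints lie together in some bag; and for every vertex, the bags containing it form a connected subtree. Here vertex 0 appears in no bag, so the decomposition is invalid.

No — vertex 0 appears in no bag.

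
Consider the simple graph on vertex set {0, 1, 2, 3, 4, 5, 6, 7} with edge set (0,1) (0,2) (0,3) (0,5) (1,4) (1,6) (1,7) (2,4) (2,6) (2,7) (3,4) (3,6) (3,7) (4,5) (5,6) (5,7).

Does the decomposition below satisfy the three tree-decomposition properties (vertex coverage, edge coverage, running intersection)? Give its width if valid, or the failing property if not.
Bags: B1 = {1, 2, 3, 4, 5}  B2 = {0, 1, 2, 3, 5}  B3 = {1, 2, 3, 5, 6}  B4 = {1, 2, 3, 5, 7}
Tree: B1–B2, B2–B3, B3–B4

Yes; width 4.

Every vertex of G appears in some bag (union = {0, 1, 2, 3, 4, 5, 6, 7}); every edge is covered by a bag; and for each vertex v the set of bags containing v is connected in the bag tree. The decomposition is therefore valid. The largest bag has 5 vertices, so the width is 4.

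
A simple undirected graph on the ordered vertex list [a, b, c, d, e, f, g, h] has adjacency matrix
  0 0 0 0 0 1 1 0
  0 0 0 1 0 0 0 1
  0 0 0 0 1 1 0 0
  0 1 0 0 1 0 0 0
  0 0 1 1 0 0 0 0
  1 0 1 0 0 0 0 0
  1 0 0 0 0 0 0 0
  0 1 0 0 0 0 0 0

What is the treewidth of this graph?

1

A width-1 tree decomposition is:
Bags: B1 = {b, h}  B2 = {b, d}  B3 = {d, e}  B4 = {c, e}  B5 = {c, f}  B6 = {a, f}  B7 = {a, g}
Tree: B1–B2, B2–B3, B3–B4, B4–B5, B5–B6, B6–B7
Each bag holds 2 vertices, so the decomposition has width 1, which upper-bounds the treewidth. G has an edge, so its treewidth is at least 1. Combining the bounds, tw(G) = 1.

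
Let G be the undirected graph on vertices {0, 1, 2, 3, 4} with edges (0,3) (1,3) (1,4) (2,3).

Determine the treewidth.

1

A width-1 tree decomposition is:
Bags: B1 = {0, 3}  B2 = {2, 3}  B3 = {1, 3}  B4 = {1, 4}
Tree: B1–B2, B1–B3, B3–B4
Every bag has size at most 2, so the width is 2 − 1 = 1 and tw(G) ≤ 1. G has an edge, so its treewidth is at least 1. Combining the bounds, tw(G) = 1.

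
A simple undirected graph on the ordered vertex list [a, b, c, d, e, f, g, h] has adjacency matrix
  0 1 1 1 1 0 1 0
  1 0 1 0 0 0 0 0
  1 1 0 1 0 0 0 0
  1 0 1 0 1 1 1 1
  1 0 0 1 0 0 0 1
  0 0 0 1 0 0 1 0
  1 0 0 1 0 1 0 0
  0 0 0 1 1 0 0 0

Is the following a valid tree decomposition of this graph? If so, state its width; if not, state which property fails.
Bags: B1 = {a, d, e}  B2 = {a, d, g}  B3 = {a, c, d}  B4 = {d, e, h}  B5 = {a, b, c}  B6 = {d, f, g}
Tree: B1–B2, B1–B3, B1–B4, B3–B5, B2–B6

Every vertex of G appears in some bag (union = {a, b, c, d, e, f, g, h}); every edge is covered by a bag; and for each vertex v the set of bags containing v is connected in the bag tree. The decomposition is therefore valid. The largest bag has 3 vertices, so the width is 2.

Yes; width 2.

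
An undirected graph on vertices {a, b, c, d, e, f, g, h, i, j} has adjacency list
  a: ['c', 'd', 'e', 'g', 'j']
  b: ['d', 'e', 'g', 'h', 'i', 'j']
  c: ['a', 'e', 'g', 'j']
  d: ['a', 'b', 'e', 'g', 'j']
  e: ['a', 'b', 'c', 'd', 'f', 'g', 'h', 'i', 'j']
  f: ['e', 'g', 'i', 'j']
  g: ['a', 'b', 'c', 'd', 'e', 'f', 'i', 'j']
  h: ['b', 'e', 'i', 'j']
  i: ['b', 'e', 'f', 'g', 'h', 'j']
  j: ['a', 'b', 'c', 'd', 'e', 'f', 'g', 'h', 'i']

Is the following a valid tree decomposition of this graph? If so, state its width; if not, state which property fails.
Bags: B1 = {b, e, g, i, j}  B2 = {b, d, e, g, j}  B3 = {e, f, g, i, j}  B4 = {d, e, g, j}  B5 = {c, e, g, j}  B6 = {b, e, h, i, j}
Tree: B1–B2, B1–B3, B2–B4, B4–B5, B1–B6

No — vertex a appears in no bag.

A tree decomposition must satisfy three properties: every vertex lies in some bag; for every edge, both endpoints lie together in some bag; and for every vertex, the bags containing it form a connected subtree. Here vertex a appears in no bag, so the decomposition is invalid.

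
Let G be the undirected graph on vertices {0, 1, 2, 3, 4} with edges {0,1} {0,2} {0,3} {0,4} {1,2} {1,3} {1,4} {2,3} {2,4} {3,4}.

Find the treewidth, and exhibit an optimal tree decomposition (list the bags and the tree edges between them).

Treewidth 4.
One such decomposition:
Bags: B1 = {0, 1, 2, 3, 4}
Tree: (single bag)

With just one bag of size 5, the width is 5 − 1 = 4, so tw(G) ≤ 4. On the other hand G contains the 5-clique {0, 1, 2, 3, 4}. A clique must lie in a single bag of any decomposition, so no decomposition can have width below 4. The upper and lower bounds meet at 4, so that is the treewidth.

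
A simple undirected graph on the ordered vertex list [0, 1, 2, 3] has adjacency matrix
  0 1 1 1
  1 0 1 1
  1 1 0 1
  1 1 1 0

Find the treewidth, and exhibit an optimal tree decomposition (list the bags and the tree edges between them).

With just one bag of size 4, the width is 4 − 1 = 3, so tw(G) ≤ 3. For the lower bound, the 4 vertices {0, 1, 2, 3} are pairwise adjacent, and any tree decomposition puts a clique entirely inside one bag — forcing width ≥ 3. Hence tw(G) = 3 exactly.

Treewidth 3.
One such decomposition:
Bags: B1 = {0, 1, 2, 3}
Tree: (single bag)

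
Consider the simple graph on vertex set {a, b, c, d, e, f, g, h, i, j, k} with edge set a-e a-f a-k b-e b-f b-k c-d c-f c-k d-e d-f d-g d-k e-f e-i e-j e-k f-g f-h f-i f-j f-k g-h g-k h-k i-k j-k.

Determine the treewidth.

A width-3 tree decomposition is:
Bags: B1 = {d, e, f, k}  B2 = {c, d, f, k}  B3 = {d, f, g, k}  B4 = {e, f, i, k}  B5 = {f, g, h, k}  B6 = {e, f, j, k}  B7 = {a, e, f, k}  B8 = {b, e, f, k}
Tree: B1–B2, B1–B3, B1–B4, B3–B5, B4–B6, B6–B7, B6–B8
Every bag has size at most 4, so the width is 4 − 1 = 3 and tw(G) ≤ 3. For the lower bound, the 4 vertices {d, f, g, k} are pairwise adjacent, and any tree decomposition puts a clique entirely inside one bag — forcing width ≥ 3. Hence tw(G) = 3 exactly.

3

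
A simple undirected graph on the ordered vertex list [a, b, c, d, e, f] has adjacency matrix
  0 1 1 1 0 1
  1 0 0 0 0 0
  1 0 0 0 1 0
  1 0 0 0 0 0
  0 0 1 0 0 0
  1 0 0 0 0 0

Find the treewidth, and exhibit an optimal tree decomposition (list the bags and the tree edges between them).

Each bag holds 2 vertices, so the decomposition has width 1, which upper-bounds the treewidth. Since G has at least one edge (e.g. c–a), it is not an edgeless graph, so tw(G) ≥ 1. Combining the bounds, tw(G) = 1.

Treewidth 1.
Bags: B1 = {a, c}  B2 = {c, e}  B3 = {a, f}  B4 = {a, b}  B5 = {a, d}
Tree: B1–B2, B1–B3, B1–B4, B1–B5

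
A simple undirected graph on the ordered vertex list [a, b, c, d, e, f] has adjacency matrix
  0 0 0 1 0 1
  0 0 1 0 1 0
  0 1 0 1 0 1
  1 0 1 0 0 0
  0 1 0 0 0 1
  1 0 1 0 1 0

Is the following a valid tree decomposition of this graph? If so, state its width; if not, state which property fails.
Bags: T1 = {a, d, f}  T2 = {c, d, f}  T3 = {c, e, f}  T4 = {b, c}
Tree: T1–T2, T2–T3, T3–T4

A tree decomposition must satisfy three properties: every vertex lies in some bag; for every edge, both endpoints lie together in some bag; and for every vertex, the bags containing it form a connected subtree. Here edge (e,b) lies in no bag, so the decomposition is invalid.

No — edge (e,b) lies in no bag.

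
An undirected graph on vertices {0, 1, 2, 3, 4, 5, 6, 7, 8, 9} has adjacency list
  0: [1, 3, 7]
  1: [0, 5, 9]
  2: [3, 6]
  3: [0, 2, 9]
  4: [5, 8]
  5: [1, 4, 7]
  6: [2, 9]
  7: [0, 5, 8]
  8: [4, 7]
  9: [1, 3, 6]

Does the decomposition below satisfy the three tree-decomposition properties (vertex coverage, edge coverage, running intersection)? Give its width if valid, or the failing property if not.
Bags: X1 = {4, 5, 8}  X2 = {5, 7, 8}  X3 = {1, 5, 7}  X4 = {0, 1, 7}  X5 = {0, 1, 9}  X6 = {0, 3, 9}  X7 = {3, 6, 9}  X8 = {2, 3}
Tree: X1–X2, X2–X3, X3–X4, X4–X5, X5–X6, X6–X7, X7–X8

No — edge (6,2) lies in no bag.

A tree decomposition must satisfy three properties: every vertex lies in some bag; for every edge, both endpoints lie together in some bag; and for every vertex, the bags containing it form a connected subtree. Here edge (6,2) lies in no bag, so the decomposition is invalid.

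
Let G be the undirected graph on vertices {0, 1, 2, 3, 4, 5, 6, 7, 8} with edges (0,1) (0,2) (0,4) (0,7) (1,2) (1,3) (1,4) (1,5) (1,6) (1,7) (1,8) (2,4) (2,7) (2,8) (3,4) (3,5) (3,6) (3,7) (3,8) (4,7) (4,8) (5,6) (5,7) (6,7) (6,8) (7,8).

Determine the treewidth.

4

A width-4 tree decomposition is:
Bags: B1 = {1, 3, 4, 7, 8}  B2 = {1, 3, 6, 7, 8}  B3 = {1, 2, 4, 7, 8}  B4 = {1, 3, 5, 6, 7}  B5 = {0, 1, 2, 4, 7}
Tree: B1–B2, B1–B3, B2–B4, B3–B5
The largest bag has 5 vertices, giving width 4; this decomposition certifies tw(G) ≤ 4. Conversely, {0, 1, 2, 4, 7} is a clique of size 5, and the vertices of any clique must share a bag in every tree decomposition; so some bag has ≥ 5 vertices and tw(G) ≥ 4. Therefore the treewidth is 4.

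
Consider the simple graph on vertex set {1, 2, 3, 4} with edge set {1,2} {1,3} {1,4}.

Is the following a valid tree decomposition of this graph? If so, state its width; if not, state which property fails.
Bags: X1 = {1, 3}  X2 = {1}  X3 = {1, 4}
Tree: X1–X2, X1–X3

A tree decomposition must satisfy three properties: every vertex lies in some bag; for every edge, both endpoints lie together in some bag; and for every vertex, the bags containing it form a connected subtree. Here vertex 2 appears in no bag, so the decomposition is invalid.

No — vertex 2 appears in no bag.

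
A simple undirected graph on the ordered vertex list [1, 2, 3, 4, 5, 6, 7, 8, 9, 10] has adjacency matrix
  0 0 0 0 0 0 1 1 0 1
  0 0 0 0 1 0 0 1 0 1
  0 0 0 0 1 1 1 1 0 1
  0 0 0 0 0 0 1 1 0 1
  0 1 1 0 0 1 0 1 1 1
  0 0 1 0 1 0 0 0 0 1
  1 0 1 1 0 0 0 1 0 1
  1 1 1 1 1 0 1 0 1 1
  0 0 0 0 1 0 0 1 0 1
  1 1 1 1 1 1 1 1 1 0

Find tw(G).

A width-3 tree decomposition is:
Bags: B1 = {3, 5, 8, 10}  B2 = {3, 7, 8, 10}  B3 = {4, 7, 8, 10}  B4 = {3, 5, 6, 10}  B5 = {1, 7, 8, 10}  B6 = {5, 8, 9, 10}  B7 = {2, 5, 8, 10}
Tree: B1–B2, B2–B3, B1–B4, B3–B5, B1–B6, B1–B7
The largest bag has 4 vertices, giving width 3; this decomposition certifies tw(G) ≤ 3. Conversely, {1, 7, 8, 10} is a clique of size 4, and the vertices of any clique must share a bag in every tree decomposition; so some bag has ≥ 4 vertices and tw(G) ≥ 3. The upper and lower bounds meet at 3, so that is the treewidth.

3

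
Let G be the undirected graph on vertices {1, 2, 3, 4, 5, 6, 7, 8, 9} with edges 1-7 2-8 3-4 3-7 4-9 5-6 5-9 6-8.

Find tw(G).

A width-1 tree decomposition is:
Bags: B1 = {1, 7}  B2 = {3, 7}  B3 = {3, 4}  B4 = {4, 9}  B5 = {5, 9}  B6 = {5, 6}  B7 = {6, 8}  B8 = {2, 8}
Tree: B1–B2, B2–B3, B3–B4, B4–B5, B5–B6, B6–B7, B7–B8
Every bag has size at most 2, so the width is 2 − 1 = 1 and tw(G) ≤ 1. Since G has at least one edge (e.g. 1–7), it is not an edgeless graph, so tw(G) ≥ 1. Therefore the treewidth is 1.

1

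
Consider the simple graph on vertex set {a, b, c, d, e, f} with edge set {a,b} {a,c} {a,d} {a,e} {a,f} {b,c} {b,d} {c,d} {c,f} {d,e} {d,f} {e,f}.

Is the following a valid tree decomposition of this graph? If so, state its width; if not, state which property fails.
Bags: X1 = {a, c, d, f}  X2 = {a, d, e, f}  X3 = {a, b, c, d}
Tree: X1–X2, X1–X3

Yes; width 3.

Vertex coverage: the bags together contain {a, b, c, d, e, f}, the full vertex set. Edge coverage: each edge of G has both endpoints in at least one bag. Running intersection: for every vertex, the bags containing it form a connected subtree. All three properties hold, so this is a valid tree decomposition of width max|bag| − 1 = 3, and hence tw(G) ≤ 3.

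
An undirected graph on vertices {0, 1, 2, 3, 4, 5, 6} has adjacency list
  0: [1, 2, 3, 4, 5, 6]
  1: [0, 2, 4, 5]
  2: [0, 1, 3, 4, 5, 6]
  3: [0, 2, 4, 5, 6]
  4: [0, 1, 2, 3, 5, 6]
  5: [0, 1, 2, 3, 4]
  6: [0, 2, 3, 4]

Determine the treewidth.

A width-4 tree decomposition is:
Bags: B1 = {0, 2, 3, 4, 6}  B2 = {0, 2, 3, 4, 5}  B3 = {0, 1, 2, 4, 5}
Tree: B1–B2, B2–B3
Each bag holds 5 vertices, so the decomposition has width 4, which upper-bounds the treewidth. Conversely, {0, 1, 2, 4, 5} is a clique of size 5, and the vertices of any clique must share a bag in every tree decomposition; so some bag has ≥ 5 vertices and tw(G) ≥ 4. Therefore the treewidth is 4.

4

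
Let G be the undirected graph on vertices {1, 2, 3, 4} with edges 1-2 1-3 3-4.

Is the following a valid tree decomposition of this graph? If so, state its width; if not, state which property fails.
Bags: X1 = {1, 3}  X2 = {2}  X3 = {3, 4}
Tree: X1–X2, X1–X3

A tree decomposition must satisfy three properties: every vertex lies in some bag; for every edge, both endpoints lie together in some bag; and for every vertex, the bags containing it form a connected subtree. Here edge (1,2) lies in no bag, so the decomposition is invalid.

No — edge (1,2) lies in no bag.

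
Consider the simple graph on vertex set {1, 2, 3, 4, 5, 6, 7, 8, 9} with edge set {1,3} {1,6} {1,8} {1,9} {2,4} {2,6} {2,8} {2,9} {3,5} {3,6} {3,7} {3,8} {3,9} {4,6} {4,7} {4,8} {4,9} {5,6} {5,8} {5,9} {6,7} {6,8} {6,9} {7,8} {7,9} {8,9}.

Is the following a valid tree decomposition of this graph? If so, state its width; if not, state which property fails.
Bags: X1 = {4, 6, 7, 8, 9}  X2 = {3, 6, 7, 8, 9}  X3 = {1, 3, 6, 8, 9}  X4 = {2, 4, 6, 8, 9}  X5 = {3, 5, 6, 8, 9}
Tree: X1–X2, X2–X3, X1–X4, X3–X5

Checking the three conditions: (i) the bags cover all of {1, 2, 3, 4, 5, 6, 7, 8, 9}; (ii) for each edge, some bag contains both endpoints; (iii) the bags containing any fixed vertex form a subtree. All hold, so the decomposition is valid with width 5 − 1 = 4.

Yes; width 4.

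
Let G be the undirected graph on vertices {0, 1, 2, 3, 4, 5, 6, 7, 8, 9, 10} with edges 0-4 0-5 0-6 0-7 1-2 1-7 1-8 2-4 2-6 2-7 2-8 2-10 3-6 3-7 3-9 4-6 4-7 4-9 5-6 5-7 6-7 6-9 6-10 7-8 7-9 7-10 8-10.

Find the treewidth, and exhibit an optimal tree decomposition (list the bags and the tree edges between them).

The largest bag has 4 vertices, giving width 3; this decomposition certifies tw(G) ≤ 3. On the other hand G contains the 4-clique {1, 2, 7, 8}. A clique must lie in a single bag of any decomposition, so no decomposition can have width below 3. Hence tw(G) = 3 exactly.

Treewidth 3.
Bags: B1 = {2, 6, 7, 10}  B2 = {2, 4, 6, 7}  B3 = {4, 6, 7, 9}  B4 = {0, 4, 6, 7}  B5 = {2, 7, 8, 10}  B6 = {1, 2, 7, 8}  B7 = {0, 5, 6, 7}  B8 = {3, 6, 7, 9}
Tree: B1–B2, B2–B3, B2–B4, B1–B5, B5–B6, B4–B7, B3–B8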